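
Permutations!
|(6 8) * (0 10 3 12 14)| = |(0 10 3 12 14)(6 8)| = 10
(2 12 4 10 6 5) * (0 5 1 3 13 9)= [5, 3, 12, 13, 10, 2, 1, 7, 8, 0, 6, 11, 4, 9]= (0 5 2 12 4 10 6 1 3 13 9)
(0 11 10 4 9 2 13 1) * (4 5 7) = (0 11 10 5 7 4 9 2 13 1) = [11, 0, 13, 3, 9, 7, 6, 4, 8, 2, 5, 10, 12, 1]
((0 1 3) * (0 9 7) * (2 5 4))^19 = (0 7 9 3 1)(2 5 4)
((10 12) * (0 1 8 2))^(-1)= (0 2 8 1)(10 12)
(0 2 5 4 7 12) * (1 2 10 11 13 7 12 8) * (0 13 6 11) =[10, 2, 5, 3, 12, 4, 11, 8, 1, 9, 0, 6, 13, 7] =(0 10)(1 2 5 4 12 13 7 8)(6 11)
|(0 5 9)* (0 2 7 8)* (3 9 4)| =8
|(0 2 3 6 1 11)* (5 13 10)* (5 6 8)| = |(0 2 3 8 5 13 10 6 1 11)| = 10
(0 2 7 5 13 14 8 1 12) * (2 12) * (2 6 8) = (0 12)(1 6 8)(2 7 5 13 14) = [12, 6, 7, 3, 4, 13, 8, 5, 1, 9, 10, 11, 0, 14, 2]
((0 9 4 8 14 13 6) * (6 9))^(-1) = (0 6)(4 9 13 14 8)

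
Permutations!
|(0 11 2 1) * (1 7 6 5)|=7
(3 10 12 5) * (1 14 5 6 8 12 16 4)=(1 14 5 3 10 16 4)(6 8 12)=[0, 14, 2, 10, 1, 3, 8, 7, 12, 9, 16, 11, 6, 13, 5, 15, 4]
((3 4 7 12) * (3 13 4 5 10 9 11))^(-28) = (13)(3 10 11 5 9)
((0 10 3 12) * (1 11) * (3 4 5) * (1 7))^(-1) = (0 12 3 5 4 10)(1 7 11)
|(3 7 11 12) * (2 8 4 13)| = 4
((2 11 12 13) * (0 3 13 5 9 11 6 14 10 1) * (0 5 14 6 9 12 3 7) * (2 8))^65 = (14)(0 7)(2 8 13 3 11 9)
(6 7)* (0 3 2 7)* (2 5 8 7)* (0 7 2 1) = (0 3 5 8 2 1)(6 7) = [3, 0, 1, 5, 4, 8, 7, 6, 2]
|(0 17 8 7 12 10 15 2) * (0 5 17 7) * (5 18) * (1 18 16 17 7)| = |(0 1 18 5 7 12 10 15 2 16 17 8)| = 12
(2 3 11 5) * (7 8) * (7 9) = (2 3 11 5)(7 8 9) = [0, 1, 3, 11, 4, 2, 6, 8, 9, 7, 10, 5]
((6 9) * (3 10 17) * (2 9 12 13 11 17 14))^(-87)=(2 12 17 14 6 11 10 9 13 3)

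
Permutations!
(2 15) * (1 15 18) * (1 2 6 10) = (1 15 6 10)(2 18) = [0, 15, 18, 3, 4, 5, 10, 7, 8, 9, 1, 11, 12, 13, 14, 6, 16, 17, 2]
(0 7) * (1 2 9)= (0 7)(1 2 9)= [7, 2, 9, 3, 4, 5, 6, 0, 8, 1]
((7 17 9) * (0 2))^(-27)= (17)(0 2)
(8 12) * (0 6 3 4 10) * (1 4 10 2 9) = (0 6 3 10)(1 4 2 9)(8 12) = [6, 4, 9, 10, 2, 5, 3, 7, 12, 1, 0, 11, 8]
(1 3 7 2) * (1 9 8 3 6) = (1 6)(2 9 8 3 7) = [0, 6, 9, 7, 4, 5, 1, 2, 3, 8]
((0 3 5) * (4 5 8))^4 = ((0 3 8 4 5))^4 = (0 5 4 8 3)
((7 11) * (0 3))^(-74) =((0 3)(7 11))^(-74) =(11)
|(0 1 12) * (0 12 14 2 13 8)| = 6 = |(0 1 14 2 13 8)|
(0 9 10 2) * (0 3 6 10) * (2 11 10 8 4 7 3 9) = [2, 1, 9, 6, 7, 5, 8, 3, 4, 0, 11, 10] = (0 2 9)(3 6 8 4 7)(10 11)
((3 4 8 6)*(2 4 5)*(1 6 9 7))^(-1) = ((1 6 3 5 2 4 8 9 7))^(-1) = (1 7 9 8 4 2 5 3 6)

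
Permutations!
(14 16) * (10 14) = (10 14 16) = [0, 1, 2, 3, 4, 5, 6, 7, 8, 9, 14, 11, 12, 13, 16, 15, 10]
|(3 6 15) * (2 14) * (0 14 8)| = 12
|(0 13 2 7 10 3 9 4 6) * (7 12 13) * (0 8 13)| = |(0 7 10 3 9 4 6 8 13 2 12)| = 11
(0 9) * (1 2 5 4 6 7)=(0 9)(1 2 5 4 6 7)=[9, 2, 5, 3, 6, 4, 7, 1, 8, 0]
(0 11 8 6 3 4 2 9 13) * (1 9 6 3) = [11, 9, 6, 4, 2, 5, 1, 7, 3, 13, 10, 8, 12, 0] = (0 11 8 3 4 2 6 1 9 13)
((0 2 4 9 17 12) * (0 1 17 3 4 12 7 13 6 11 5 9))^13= ((0 2 12 1 17 7 13 6 11 5 9 3 4))^13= (17)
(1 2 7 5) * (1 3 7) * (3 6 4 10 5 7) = (1 2)(4 10 5 6) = [0, 2, 1, 3, 10, 6, 4, 7, 8, 9, 5]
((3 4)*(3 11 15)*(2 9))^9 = ((2 9)(3 4 11 15))^9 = (2 9)(3 4 11 15)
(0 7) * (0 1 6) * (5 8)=(0 7 1 6)(5 8)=[7, 6, 2, 3, 4, 8, 0, 1, 5]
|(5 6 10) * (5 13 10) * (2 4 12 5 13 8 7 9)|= |(2 4 12 5 6 13 10 8 7 9)|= 10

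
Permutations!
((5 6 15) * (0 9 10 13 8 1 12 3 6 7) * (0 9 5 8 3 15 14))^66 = (0 9 3)(1 15)(5 10 6)(7 13 14)(8 12)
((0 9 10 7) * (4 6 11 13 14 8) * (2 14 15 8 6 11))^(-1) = (0 7 10 9)(2 6 14)(4 8 15 13 11)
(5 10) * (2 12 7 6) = (2 12 7 6)(5 10) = [0, 1, 12, 3, 4, 10, 2, 6, 8, 9, 5, 11, 7]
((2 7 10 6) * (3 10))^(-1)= (2 6 10 3 7)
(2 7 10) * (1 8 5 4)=(1 8 5 4)(2 7 10)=[0, 8, 7, 3, 1, 4, 6, 10, 5, 9, 2]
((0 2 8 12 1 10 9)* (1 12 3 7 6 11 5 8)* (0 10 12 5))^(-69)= (0 2 1 12 5 8 3 7 6 11)(9 10)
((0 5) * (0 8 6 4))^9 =(0 4 6 8 5) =((0 5 8 6 4))^9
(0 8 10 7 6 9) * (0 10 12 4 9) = (0 8 12 4 9 10 7 6) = [8, 1, 2, 3, 9, 5, 0, 6, 12, 10, 7, 11, 4]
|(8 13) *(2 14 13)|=|(2 14 13 8)|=4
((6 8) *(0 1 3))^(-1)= (0 3 1)(6 8)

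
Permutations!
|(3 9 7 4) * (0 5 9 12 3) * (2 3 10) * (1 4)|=12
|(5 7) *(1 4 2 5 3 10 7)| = 12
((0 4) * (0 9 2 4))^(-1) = (2 9 4)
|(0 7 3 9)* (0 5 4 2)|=|(0 7 3 9 5 4 2)|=7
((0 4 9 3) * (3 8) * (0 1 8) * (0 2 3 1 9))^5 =(0 4)(1 8)(2 9 3)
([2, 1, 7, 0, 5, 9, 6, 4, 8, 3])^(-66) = (0 5 2 9 7 3 4)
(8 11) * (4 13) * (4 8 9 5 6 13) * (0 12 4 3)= (0 12 4 3)(5 6 13 8 11 9)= [12, 1, 2, 0, 3, 6, 13, 7, 11, 5, 10, 9, 4, 8]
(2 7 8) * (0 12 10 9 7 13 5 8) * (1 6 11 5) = [12, 6, 13, 3, 4, 8, 11, 0, 2, 7, 9, 5, 10, 1] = (0 12 10 9 7)(1 6 11 5 8 2 13)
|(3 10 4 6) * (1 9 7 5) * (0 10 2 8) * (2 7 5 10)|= 15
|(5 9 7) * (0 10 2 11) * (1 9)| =4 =|(0 10 2 11)(1 9 7 5)|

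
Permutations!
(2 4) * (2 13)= (2 4 13)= [0, 1, 4, 3, 13, 5, 6, 7, 8, 9, 10, 11, 12, 2]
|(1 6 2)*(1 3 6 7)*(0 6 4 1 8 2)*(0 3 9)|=9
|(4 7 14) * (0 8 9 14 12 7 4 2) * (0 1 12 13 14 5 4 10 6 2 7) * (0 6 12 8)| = |(1 8 9 5 4 10 12 6 2)(7 13 14)| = 9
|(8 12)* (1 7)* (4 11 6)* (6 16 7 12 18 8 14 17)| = 18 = |(1 12 14 17 6 4 11 16 7)(8 18)|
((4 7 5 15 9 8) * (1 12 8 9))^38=(1 4 15 8 5 12 7)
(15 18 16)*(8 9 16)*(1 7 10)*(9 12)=(1 7 10)(8 12 9 16 15 18)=[0, 7, 2, 3, 4, 5, 6, 10, 12, 16, 1, 11, 9, 13, 14, 18, 15, 17, 8]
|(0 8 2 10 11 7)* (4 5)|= 6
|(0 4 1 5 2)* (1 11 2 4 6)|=7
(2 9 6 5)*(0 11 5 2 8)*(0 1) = [11, 0, 9, 3, 4, 8, 2, 7, 1, 6, 10, 5] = (0 11 5 8 1)(2 9 6)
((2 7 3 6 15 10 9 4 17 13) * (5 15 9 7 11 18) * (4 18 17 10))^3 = ((2 11 17 13)(3 6 9 18 5 15 4 10 7))^3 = (2 13 17 11)(3 18 4)(5 10 6)(7 9 15)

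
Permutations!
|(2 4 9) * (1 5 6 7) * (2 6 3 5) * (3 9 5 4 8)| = |(1 2 8 3 4 5 9 6 7)| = 9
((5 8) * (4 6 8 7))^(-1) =((4 6 8 5 7))^(-1) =(4 7 5 8 6)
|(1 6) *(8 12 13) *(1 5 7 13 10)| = 8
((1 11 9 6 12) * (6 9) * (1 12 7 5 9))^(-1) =((12)(1 11 6 7 5 9))^(-1) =(12)(1 9 5 7 6 11)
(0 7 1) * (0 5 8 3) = (0 7 1 5 8 3) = [7, 5, 2, 0, 4, 8, 6, 1, 3]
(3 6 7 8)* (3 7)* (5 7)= (3 6)(5 7 8)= [0, 1, 2, 6, 4, 7, 3, 8, 5]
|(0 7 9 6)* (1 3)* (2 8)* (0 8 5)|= |(0 7 9 6 8 2 5)(1 3)|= 14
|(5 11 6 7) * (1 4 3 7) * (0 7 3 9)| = 8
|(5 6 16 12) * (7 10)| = 4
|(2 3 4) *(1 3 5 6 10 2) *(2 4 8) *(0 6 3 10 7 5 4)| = 10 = |(0 6 7 5 3 8 2 4 1 10)|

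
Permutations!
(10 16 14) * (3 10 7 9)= [0, 1, 2, 10, 4, 5, 6, 9, 8, 3, 16, 11, 12, 13, 7, 15, 14]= (3 10 16 14 7 9)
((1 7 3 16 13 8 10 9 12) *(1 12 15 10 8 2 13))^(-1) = ((1 7 3 16)(2 13)(9 15 10))^(-1) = (1 16 3 7)(2 13)(9 10 15)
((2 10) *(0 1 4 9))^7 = ((0 1 4 9)(2 10))^7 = (0 9 4 1)(2 10)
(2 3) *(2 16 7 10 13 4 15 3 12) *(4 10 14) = [0, 1, 12, 16, 15, 5, 6, 14, 8, 9, 13, 11, 2, 10, 4, 3, 7] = (2 12)(3 16 7 14 4 15)(10 13)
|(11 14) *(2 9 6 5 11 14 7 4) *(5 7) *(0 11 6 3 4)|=20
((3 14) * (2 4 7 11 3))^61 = (2 4 7 11 3 14)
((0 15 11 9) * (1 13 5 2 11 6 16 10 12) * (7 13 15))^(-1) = ((0 7 13 5 2 11 9)(1 15 6 16 10 12))^(-1) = (0 9 11 2 5 13 7)(1 12 10 16 6 15)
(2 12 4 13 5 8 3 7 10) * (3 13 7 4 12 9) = (2 9 3 4 7 10)(5 8 13) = [0, 1, 9, 4, 7, 8, 6, 10, 13, 3, 2, 11, 12, 5]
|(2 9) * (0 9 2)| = |(0 9)| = 2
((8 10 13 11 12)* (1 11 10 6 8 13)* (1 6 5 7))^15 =(1 8 13)(5 10 11)(6 12 7)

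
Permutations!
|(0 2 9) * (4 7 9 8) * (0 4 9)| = |(0 2 8 9 4 7)| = 6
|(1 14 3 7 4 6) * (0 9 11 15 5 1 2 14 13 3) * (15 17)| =14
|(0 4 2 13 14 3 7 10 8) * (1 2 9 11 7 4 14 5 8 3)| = |(0 14 1 2 13 5 8)(3 4 9 11 7 10)| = 42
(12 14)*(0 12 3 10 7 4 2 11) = (0 12 14 3 10 7 4 2 11) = [12, 1, 11, 10, 2, 5, 6, 4, 8, 9, 7, 0, 14, 13, 3]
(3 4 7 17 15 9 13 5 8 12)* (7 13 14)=[0, 1, 2, 4, 13, 8, 6, 17, 12, 14, 10, 11, 3, 5, 7, 9, 16, 15]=(3 4 13 5 8 12)(7 17 15 9 14)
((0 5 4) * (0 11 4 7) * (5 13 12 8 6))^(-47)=(0 12 6 7 13 8 5)(4 11)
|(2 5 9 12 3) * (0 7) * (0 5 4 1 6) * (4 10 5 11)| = 6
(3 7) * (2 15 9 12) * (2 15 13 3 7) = (2 13 3)(9 12 15) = [0, 1, 13, 2, 4, 5, 6, 7, 8, 12, 10, 11, 15, 3, 14, 9]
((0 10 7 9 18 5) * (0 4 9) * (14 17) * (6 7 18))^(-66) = ((0 10 18 5 4 9 6 7)(14 17))^(-66) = (0 6 4 18)(5 10 7 9)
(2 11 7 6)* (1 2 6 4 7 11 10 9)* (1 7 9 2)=[0, 1, 10, 3, 9, 5, 6, 4, 8, 7, 2, 11]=(11)(2 10)(4 9 7)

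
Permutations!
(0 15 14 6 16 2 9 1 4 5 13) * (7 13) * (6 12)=[15, 4, 9, 3, 5, 7, 16, 13, 8, 1, 10, 11, 6, 0, 12, 14, 2]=(0 15 14 12 6 16 2 9 1 4 5 7 13)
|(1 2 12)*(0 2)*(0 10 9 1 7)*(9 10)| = |(0 2 12 7)(1 9)| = 4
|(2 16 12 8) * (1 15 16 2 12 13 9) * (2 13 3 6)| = 8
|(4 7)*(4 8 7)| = 2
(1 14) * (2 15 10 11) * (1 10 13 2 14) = (2 15 13)(10 11 14) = [0, 1, 15, 3, 4, 5, 6, 7, 8, 9, 11, 14, 12, 2, 10, 13]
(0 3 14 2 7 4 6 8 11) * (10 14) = (0 3 10 14 2 7 4 6 8 11) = [3, 1, 7, 10, 6, 5, 8, 4, 11, 9, 14, 0, 12, 13, 2]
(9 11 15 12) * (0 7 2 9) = (0 7 2 9 11 15 12) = [7, 1, 9, 3, 4, 5, 6, 2, 8, 11, 10, 15, 0, 13, 14, 12]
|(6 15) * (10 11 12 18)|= 4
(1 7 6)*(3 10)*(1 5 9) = (1 7 6 5 9)(3 10) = [0, 7, 2, 10, 4, 9, 5, 6, 8, 1, 3]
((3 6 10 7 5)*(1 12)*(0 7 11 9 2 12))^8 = (0 2 10 5 1 9 6 7 12 11 3)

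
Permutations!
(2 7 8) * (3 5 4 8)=(2 7 3 5 4 8)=[0, 1, 7, 5, 8, 4, 6, 3, 2]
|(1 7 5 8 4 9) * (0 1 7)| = 10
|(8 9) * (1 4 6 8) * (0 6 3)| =7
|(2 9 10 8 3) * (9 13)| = 6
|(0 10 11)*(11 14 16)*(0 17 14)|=4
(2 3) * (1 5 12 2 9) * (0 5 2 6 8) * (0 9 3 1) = (0 5 12 6 8 9)(1 2) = [5, 2, 1, 3, 4, 12, 8, 7, 9, 0, 10, 11, 6]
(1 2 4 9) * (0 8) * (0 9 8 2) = (0 2 4 8 9 1) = [2, 0, 4, 3, 8, 5, 6, 7, 9, 1]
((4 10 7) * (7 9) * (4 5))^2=((4 10 9 7 5))^2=(4 9 5 10 7)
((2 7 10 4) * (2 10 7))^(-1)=((4 10))^(-1)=(4 10)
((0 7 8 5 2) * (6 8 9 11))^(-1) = ((0 7 9 11 6 8 5 2))^(-1) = (0 2 5 8 6 11 9 7)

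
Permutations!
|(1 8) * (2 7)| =|(1 8)(2 7)| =2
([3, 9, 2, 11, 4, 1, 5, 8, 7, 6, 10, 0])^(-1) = [11, 5, 2, 0, 4, 6, 9, 8, 7, 1, 10, 3]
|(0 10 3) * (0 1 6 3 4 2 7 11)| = 6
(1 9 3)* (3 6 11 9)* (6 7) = (1 3)(6 11 9 7) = [0, 3, 2, 1, 4, 5, 11, 6, 8, 7, 10, 9]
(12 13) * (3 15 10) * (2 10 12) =[0, 1, 10, 15, 4, 5, 6, 7, 8, 9, 3, 11, 13, 2, 14, 12] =(2 10 3 15 12 13)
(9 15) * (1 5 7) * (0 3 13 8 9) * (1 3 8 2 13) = (0 8 9 15)(1 5 7 3)(2 13) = [8, 5, 13, 1, 4, 7, 6, 3, 9, 15, 10, 11, 12, 2, 14, 0]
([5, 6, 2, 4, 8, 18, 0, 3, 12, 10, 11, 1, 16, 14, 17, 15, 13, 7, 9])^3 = (0 9 1 5 10 6 18 11)(3 12 14)(4 16 17)(7 8 13)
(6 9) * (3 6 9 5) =(9)(3 6 5) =[0, 1, 2, 6, 4, 3, 5, 7, 8, 9]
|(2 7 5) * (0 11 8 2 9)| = 7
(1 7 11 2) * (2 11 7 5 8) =(11)(1 5 8 2) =[0, 5, 1, 3, 4, 8, 6, 7, 2, 9, 10, 11]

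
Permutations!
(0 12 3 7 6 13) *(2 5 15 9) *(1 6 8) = [12, 6, 5, 7, 4, 15, 13, 8, 1, 2, 10, 11, 3, 0, 14, 9] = (0 12 3 7 8 1 6 13)(2 5 15 9)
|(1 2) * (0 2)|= 3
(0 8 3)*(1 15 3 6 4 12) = (0 8 6 4 12 1 15 3) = [8, 15, 2, 0, 12, 5, 4, 7, 6, 9, 10, 11, 1, 13, 14, 3]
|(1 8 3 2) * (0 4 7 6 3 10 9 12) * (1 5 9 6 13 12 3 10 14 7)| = |(0 4 1 8 14 7 13 12)(2 5 9 3)(6 10)| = 8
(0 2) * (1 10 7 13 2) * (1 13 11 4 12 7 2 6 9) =(0 13 6 9 1 10 2)(4 12 7 11) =[13, 10, 0, 3, 12, 5, 9, 11, 8, 1, 2, 4, 7, 6]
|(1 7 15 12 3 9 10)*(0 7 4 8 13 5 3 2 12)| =|(0 7 15)(1 4 8 13 5 3 9 10)(2 12)| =24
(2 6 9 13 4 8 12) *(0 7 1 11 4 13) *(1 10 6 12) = (13)(0 7 10 6 9)(1 11 4 8)(2 12) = [7, 11, 12, 3, 8, 5, 9, 10, 1, 0, 6, 4, 2, 13]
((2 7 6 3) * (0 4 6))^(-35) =(0 4 6 3 2 7)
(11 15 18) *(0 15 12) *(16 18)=(0 15 16 18 11 12)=[15, 1, 2, 3, 4, 5, 6, 7, 8, 9, 10, 12, 0, 13, 14, 16, 18, 17, 11]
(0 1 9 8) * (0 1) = (1 9 8) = [0, 9, 2, 3, 4, 5, 6, 7, 1, 8]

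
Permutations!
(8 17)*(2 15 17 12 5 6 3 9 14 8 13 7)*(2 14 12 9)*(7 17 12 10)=(2 15 12 5 6 3)(7 14 8 9 10)(13 17)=[0, 1, 15, 2, 4, 6, 3, 14, 9, 10, 7, 11, 5, 17, 8, 12, 16, 13]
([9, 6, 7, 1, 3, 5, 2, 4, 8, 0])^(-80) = [0, 4, 1, 7, 2, 5, 3, 6, 8, 9]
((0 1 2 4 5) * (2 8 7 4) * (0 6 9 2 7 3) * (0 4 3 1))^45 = ((1 8)(2 7 3 4 5 6 9))^45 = (1 8)(2 4 9 3 6 7 5)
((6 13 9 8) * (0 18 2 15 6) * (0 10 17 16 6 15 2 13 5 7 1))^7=((0 18 13 9 8 10 17 16 6 5 7 1))^7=(0 16 13 5 8 1 17 18 6 9 7 10)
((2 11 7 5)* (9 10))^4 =(11)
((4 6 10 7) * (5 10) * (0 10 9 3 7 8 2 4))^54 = ((0 10 8 2 4 6 5 9 3 7))^54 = (0 4 3 8 5)(2 9 10 6 7)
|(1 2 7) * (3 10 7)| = 5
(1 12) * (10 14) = (1 12)(10 14) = [0, 12, 2, 3, 4, 5, 6, 7, 8, 9, 14, 11, 1, 13, 10]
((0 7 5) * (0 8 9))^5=(9)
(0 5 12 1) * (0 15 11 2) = (0 5 12 1 15 11 2) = [5, 15, 0, 3, 4, 12, 6, 7, 8, 9, 10, 2, 1, 13, 14, 11]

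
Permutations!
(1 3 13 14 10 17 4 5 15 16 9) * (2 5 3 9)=(1 9)(2 5 15 16)(3 13 14 10 17 4)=[0, 9, 5, 13, 3, 15, 6, 7, 8, 1, 17, 11, 12, 14, 10, 16, 2, 4]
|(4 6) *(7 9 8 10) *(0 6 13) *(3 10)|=|(0 6 4 13)(3 10 7 9 8)|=20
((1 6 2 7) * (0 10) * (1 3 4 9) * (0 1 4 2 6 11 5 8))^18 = (11)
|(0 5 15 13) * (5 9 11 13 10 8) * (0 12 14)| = |(0 9 11 13 12 14)(5 15 10 8)| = 12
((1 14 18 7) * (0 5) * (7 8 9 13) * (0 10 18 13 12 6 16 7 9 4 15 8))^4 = (18)(1 12)(4 15 8)(6 14)(7 9)(13 16)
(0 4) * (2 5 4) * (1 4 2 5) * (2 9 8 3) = (0 5 9 8 3 2 1 4) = [5, 4, 1, 2, 0, 9, 6, 7, 3, 8]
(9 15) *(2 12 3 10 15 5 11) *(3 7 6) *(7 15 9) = (2 12 15 7 6 3 10 9 5 11) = [0, 1, 12, 10, 4, 11, 3, 6, 8, 5, 9, 2, 15, 13, 14, 7]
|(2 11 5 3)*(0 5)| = |(0 5 3 2 11)| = 5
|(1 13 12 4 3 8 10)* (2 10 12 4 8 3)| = |(1 13 4 2 10)(8 12)| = 10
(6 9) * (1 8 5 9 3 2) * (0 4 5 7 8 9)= (0 4 5)(1 9 6 3 2)(7 8)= [4, 9, 1, 2, 5, 0, 3, 8, 7, 6]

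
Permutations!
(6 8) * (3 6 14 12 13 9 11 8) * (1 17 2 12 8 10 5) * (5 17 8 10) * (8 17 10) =(1 17 2 12 13 9 11 5)(3 6)(8 14) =[0, 17, 12, 6, 4, 1, 3, 7, 14, 11, 10, 5, 13, 9, 8, 15, 16, 2]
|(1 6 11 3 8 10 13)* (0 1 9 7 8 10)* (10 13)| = 9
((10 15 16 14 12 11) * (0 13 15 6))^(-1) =((0 13 15 16 14 12 11 10 6))^(-1) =(0 6 10 11 12 14 16 15 13)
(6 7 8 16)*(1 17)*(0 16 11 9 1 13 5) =(0 16 6 7 8 11 9 1 17 13 5) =[16, 17, 2, 3, 4, 0, 7, 8, 11, 1, 10, 9, 12, 5, 14, 15, 6, 13]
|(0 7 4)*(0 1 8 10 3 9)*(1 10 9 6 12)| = 10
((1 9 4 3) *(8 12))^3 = ((1 9 4 3)(8 12))^3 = (1 3 4 9)(8 12)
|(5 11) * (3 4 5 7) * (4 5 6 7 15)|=|(3 5 11 15 4 6 7)|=7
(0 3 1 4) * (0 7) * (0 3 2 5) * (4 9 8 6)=(0 2 5)(1 9 8 6 4 7 3)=[2, 9, 5, 1, 7, 0, 4, 3, 6, 8]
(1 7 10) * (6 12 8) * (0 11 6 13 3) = (0 11 6 12 8 13 3)(1 7 10) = [11, 7, 2, 0, 4, 5, 12, 10, 13, 9, 1, 6, 8, 3]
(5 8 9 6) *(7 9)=[0, 1, 2, 3, 4, 8, 5, 9, 7, 6]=(5 8 7 9 6)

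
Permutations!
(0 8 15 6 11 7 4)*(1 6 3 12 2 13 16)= (0 8 15 3 12 2 13 16 1 6 11 7 4)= [8, 6, 13, 12, 0, 5, 11, 4, 15, 9, 10, 7, 2, 16, 14, 3, 1]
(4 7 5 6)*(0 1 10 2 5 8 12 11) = (0 1 10 2 5 6 4 7 8 12 11) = [1, 10, 5, 3, 7, 6, 4, 8, 12, 9, 2, 0, 11]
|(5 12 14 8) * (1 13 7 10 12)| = 8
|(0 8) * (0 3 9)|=4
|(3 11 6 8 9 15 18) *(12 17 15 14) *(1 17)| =11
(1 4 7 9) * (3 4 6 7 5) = (1 6 7 9)(3 4 5) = [0, 6, 2, 4, 5, 3, 7, 9, 8, 1]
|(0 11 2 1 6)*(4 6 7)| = 7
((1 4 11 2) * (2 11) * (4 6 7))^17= (11)(1 7 2 6 4)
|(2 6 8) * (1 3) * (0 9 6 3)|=|(0 9 6 8 2 3 1)|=7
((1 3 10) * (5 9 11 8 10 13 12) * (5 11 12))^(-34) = (1 13 9 11 10 3 5 12 8)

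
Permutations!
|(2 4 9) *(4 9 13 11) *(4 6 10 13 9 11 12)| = 8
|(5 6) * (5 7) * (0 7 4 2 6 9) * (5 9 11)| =6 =|(0 7 9)(2 6 4)(5 11)|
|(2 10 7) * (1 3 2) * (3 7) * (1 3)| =5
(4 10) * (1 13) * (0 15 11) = (0 15 11)(1 13)(4 10) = [15, 13, 2, 3, 10, 5, 6, 7, 8, 9, 4, 0, 12, 1, 14, 11]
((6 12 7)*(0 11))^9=((0 11)(6 12 7))^9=(12)(0 11)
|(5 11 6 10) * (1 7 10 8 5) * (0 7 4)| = 20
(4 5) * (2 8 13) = (2 8 13)(4 5) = [0, 1, 8, 3, 5, 4, 6, 7, 13, 9, 10, 11, 12, 2]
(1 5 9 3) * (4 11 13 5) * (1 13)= (1 4 11)(3 13 5 9)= [0, 4, 2, 13, 11, 9, 6, 7, 8, 3, 10, 1, 12, 5]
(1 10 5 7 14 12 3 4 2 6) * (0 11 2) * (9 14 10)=(0 11 2 6 1 9 14 12 3 4)(5 7 10)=[11, 9, 6, 4, 0, 7, 1, 10, 8, 14, 5, 2, 3, 13, 12]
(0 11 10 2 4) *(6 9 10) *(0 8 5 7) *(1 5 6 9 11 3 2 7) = (0 3 2 4 8 6 11 9 10 7)(1 5) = [3, 5, 4, 2, 8, 1, 11, 0, 6, 10, 7, 9]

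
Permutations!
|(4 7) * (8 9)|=2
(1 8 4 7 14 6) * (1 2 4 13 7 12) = (1 8 13 7 14 6 2 4 12) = [0, 8, 4, 3, 12, 5, 2, 14, 13, 9, 10, 11, 1, 7, 6]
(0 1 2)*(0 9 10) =(0 1 2 9 10) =[1, 2, 9, 3, 4, 5, 6, 7, 8, 10, 0]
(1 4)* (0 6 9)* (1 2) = [6, 4, 1, 3, 2, 5, 9, 7, 8, 0] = (0 6 9)(1 4 2)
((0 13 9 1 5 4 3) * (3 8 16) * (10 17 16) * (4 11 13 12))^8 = (17)(1 13 5 9 11)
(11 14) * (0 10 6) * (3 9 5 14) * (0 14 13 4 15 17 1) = (0 10 6 14 11 3 9 5 13 4 15 17 1) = [10, 0, 2, 9, 15, 13, 14, 7, 8, 5, 6, 3, 12, 4, 11, 17, 16, 1]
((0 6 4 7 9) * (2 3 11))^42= ((0 6 4 7 9)(2 3 11))^42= (11)(0 4 9 6 7)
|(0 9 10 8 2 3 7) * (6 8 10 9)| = 6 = |(10)(0 6 8 2 3 7)|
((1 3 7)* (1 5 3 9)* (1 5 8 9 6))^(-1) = ((1 6)(3 7 8 9 5))^(-1) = (1 6)(3 5 9 8 7)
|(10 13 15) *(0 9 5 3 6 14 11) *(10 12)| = 28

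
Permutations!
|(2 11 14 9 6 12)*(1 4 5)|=|(1 4 5)(2 11 14 9 6 12)|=6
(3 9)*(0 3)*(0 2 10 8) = (0 3 9 2 10 8) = [3, 1, 10, 9, 4, 5, 6, 7, 0, 2, 8]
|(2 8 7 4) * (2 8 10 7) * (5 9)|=10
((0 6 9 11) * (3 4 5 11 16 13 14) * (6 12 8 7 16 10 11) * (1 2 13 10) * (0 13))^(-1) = (0 2 1 9 6 5 4 3 14 13 11 10 16 7 8 12)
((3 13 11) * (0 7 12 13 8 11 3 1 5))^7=((0 7 12 13 3 8 11 1 5))^7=(0 1 8 13 7 5 11 3 12)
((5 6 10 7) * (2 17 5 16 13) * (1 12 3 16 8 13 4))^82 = (1 3 4 12 16)(2 5 10 8)(6 7 13 17)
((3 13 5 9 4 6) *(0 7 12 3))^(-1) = (0 6 4 9 5 13 3 12 7)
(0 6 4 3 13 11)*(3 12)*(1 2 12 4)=(0 6 1 2 12 3 13 11)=[6, 2, 12, 13, 4, 5, 1, 7, 8, 9, 10, 0, 3, 11]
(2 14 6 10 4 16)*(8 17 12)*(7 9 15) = [0, 1, 14, 3, 16, 5, 10, 9, 17, 15, 4, 11, 8, 13, 6, 7, 2, 12] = (2 14 6 10 4 16)(7 9 15)(8 17 12)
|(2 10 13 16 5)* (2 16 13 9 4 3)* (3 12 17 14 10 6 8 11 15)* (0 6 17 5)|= 15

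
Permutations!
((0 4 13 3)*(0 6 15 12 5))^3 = (0 3 12 4 6 5 13 15)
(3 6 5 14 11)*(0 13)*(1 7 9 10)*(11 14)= (14)(0 13)(1 7 9 10)(3 6 5 11)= [13, 7, 2, 6, 4, 11, 5, 9, 8, 10, 1, 3, 12, 0, 14]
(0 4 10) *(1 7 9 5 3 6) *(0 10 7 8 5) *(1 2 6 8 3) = [4, 3, 6, 8, 7, 1, 2, 9, 5, 0, 10] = (10)(0 4 7 9)(1 3 8 5)(2 6)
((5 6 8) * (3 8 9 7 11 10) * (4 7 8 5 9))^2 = (3 6 7 10 5 4 11)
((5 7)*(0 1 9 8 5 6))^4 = (0 5 1 7 9 6 8)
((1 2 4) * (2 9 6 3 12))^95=((1 9 6 3 12 2 4))^95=(1 12 9 2 6 4 3)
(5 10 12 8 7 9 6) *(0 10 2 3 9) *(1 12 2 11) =[10, 12, 3, 9, 4, 11, 5, 0, 7, 6, 2, 1, 8] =(0 10 2 3 9 6 5 11 1 12 8 7)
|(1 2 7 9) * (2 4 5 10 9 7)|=5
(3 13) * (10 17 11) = (3 13)(10 17 11) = [0, 1, 2, 13, 4, 5, 6, 7, 8, 9, 17, 10, 12, 3, 14, 15, 16, 11]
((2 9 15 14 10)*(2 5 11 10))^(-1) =(2 14 15 9)(5 10 11)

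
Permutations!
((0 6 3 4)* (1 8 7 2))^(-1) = (0 4 3 6)(1 2 7 8)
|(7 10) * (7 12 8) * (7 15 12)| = 6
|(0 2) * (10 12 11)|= 6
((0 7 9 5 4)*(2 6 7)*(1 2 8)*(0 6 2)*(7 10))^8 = (0 1 8)(4 10 9)(5 6 7) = ((0 8 1)(4 6 10 7 9 5))^8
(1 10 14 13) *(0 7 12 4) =(0 7 12 4)(1 10 14 13) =[7, 10, 2, 3, 0, 5, 6, 12, 8, 9, 14, 11, 4, 1, 13]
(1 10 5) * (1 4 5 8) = (1 10 8)(4 5) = [0, 10, 2, 3, 5, 4, 6, 7, 1, 9, 8]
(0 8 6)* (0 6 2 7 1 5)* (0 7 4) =(0 8 2 4)(1 5 7) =[8, 5, 4, 3, 0, 7, 6, 1, 2]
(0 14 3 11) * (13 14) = [13, 1, 2, 11, 4, 5, 6, 7, 8, 9, 10, 0, 12, 14, 3] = (0 13 14 3 11)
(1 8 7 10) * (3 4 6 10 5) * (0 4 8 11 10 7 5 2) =(0 4 6 7 2)(1 11 10)(3 8 5) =[4, 11, 0, 8, 6, 3, 7, 2, 5, 9, 1, 10]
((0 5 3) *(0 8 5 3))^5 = (0 3 8 5)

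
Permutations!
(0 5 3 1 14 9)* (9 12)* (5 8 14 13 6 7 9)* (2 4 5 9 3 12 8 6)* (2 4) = (0 6 7 3 1 13 4 5 12 9)(8 14) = [6, 13, 2, 1, 5, 12, 7, 3, 14, 0, 10, 11, 9, 4, 8]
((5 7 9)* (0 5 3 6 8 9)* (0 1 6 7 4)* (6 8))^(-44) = ((0 5 4)(1 8 9 3 7))^(-44) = (0 5 4)(1 8 9 3 7)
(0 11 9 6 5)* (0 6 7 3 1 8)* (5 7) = [11, 8, 2, 1, 4, 6, 7, 3, 0, 5, 10, 9] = (0 11 9 5 6 7 3 1 8)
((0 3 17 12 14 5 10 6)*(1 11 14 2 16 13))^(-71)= (0 1 3 11 17 14 12 5 2 10 16 6 13)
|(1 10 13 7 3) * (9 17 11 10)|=8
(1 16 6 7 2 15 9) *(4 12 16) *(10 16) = (1 4 12 10 16 6 7 2 15 9) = [0, 4, 15, 3, 12, 5, 7, 2, 8, 1, 16, 11, 10, 13, 14, 9, 6]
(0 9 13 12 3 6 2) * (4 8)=(0 9 13 12 3 6 2)(4 8)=[9, 1, 0, 6, 8, 5, 2, 7, 4, 13, 10, 11, 3, 12]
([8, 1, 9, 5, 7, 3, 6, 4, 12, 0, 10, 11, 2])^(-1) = (0 9 2 12 8)(3 5)(4 7)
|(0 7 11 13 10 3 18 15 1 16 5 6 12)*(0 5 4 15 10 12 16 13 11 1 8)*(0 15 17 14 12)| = |(0 7 1 13)(3 18 10)(4 17 14 12 5 6 16)(8 15)| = 84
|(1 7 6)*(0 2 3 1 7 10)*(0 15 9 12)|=|(0 2 3 1 10 15 9 12)(6 7)|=8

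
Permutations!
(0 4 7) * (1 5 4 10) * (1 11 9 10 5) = (0 5 4 7)(9 10 11) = [5, 1, 2, 3, 7, 4, 6, 0, 8, 10, 11, 9]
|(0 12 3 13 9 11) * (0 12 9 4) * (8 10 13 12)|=14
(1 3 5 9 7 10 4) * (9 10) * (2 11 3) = (1 2 11 3 5 10 4)(7 9) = [0, 2, 11, 5, 1, 10, 6, 9, 8, 7, 4, 3]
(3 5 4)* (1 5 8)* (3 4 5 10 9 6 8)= (1 10 9 6 8)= [0, 10, 2, 3, 4, 5, 8, 7, 1, 6, 9]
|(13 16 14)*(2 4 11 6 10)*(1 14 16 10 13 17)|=|(1 14 17)(2 4 11 6 13 10)|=6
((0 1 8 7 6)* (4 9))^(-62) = ((0 1 8 7 6)(4 9))^(-62) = (9)(0 7 1 6 8)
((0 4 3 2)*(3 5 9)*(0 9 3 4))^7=((2 9 4 5 3))^7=(2 4 3 9 5)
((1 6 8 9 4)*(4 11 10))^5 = (1 10 9 6 4 11 8)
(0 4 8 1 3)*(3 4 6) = (0 6 3)(1 4 8) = [6, 4, 2, 0, 8, 5, 3, 7, 1]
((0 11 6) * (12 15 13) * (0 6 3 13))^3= (0 13)(3 15)(11 12)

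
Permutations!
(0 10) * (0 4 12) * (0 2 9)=(0 10 4 12 2 9)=[10, 1, 9, 3, 12, 5, 6, 7, 8, 0, 4, 11, 2]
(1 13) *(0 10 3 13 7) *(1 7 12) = (0 10 3 13 7)(1 12) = [10, 12, 2, 13, 4, 5, 6, 0, 8, 9, 3, 11, 1, 7]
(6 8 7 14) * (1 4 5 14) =(1 4 5 14 6 8 7) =[0, 4, 2, 3, 5, 14, 8, 1, 7, 9, 10, 11, 12, 13, 6]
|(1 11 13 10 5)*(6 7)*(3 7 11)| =8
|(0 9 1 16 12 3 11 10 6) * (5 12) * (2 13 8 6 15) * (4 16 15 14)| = 8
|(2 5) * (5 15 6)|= |(2 15 6 5)|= 4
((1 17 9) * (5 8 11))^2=(1 9 17)(5 11 8)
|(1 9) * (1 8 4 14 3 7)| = 7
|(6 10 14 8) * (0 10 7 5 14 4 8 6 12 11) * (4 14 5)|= 9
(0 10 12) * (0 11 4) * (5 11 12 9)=(12)(0 10 9 5 11 4)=[10, 1, 2, 3, 0, 11, 6, 7, 8, 5, 9, 4, 12]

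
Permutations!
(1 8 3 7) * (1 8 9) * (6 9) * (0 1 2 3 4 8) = (0 1 6 9 2 3 7)(4 8) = [1, 6, 3, 7, 8, 5, 9, 0, 4, 2]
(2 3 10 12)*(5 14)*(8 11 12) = [0, 1, 3, 10, 4, 14, 6, 7, 11, 9, 8, 12, 2, 13, 5] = (2 3 10 8 11 12)(5 14)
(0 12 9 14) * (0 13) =[12, 1, 2, 3, 4, 5, 6, 7, 8, 14, 10, 11, 9, 0, 13] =(0 12 9 14 13)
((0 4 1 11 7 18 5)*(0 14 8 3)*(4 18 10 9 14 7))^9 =(18)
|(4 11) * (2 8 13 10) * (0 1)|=4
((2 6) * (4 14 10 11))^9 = ((2 6)(4 14 10 11))^9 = (2 6)(4 14 10 11)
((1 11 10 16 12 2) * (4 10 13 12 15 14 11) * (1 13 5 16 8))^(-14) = (1 10)(2 13 12)(4 8)(5 16 15 14 11)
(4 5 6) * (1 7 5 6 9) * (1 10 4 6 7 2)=(1 2)(4 7 5 9 10)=[0, 2, 1, 3, 7, 9, 6, 5, 8, 10, 4]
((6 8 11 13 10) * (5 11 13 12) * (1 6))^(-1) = ((1 6 8 13 10)(5 11 12))^(-1) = (1 10 13 8 6)(5 12 11)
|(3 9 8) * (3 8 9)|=1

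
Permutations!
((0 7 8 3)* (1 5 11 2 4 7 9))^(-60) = (11)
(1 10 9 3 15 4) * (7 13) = (1 10 9 3 15 4)(7 13) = [0, 10, 2, 15, 1, 5, 6, 13, 8, 3, 9, 11, 12, 7, 14, 4]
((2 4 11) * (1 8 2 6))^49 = (1 8 2 4 11 6)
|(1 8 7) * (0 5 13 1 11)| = |(0 5 13 1 8 7 11)| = 7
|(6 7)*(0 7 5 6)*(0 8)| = |(0 7 8)(5 6)| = 6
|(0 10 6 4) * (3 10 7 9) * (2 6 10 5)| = 8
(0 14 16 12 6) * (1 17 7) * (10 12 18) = [14, 17, 2, 3, 4, 5, 0, 1, 8, 9, 12, 11, 6, 13, 16, 15, 18, 7, 10] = (0 14 16 18 10 12 6)(1 17 7)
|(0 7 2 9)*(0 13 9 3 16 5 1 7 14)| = |(0 14)(1 7 2 3 16 5)(9 13)| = 6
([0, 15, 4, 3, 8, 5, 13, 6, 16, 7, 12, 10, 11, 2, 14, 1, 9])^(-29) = [0, 15, 16, 3, 9, 5, 4, 2, 7, 13, 12, 10, 11, 8, 14, 1, 6]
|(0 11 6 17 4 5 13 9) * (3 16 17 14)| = |(0 11 6 14 3 16 17 4 5 13 9)| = 11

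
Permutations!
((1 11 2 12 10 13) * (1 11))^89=((2 12 10 13 11))^89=(2 11 13 10 12)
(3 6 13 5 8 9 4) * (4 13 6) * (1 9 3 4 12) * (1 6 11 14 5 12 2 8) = (1 9 13 12 6 11 14 5)(2 8 3) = [0, 9, 8, 2, 4, 1, 11, 7, 3, 13, 10, 14, 6, 12, 5]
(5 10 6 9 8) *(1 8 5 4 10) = (1 8 4 10 6 9 5) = [0, 8, 2, 3, 10, 1, 9, 7, 4, 5, 6]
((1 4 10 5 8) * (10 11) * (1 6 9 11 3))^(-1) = ((1 4 3)(5 8 6 9 11 10))^(-1) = (1 3 4)(5 10 11 9 6 8)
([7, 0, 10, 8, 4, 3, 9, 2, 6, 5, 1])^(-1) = (0 1 10 2 7)(3 5 9 6 8)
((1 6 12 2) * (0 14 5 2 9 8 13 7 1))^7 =((0 14 5 2)(1 6 12 9 8 13 7))^7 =(0 2 5 14)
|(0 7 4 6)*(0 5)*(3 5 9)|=7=|(0 7 4 6 9 3 5)|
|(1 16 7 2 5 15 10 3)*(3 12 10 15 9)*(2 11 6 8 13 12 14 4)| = |(1 16 7 11 6 8 13 12 10 14 4 2 5 9 3)| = 15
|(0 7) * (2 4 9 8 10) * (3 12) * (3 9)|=|(0 7)(2 4 3 12 9 8 10)|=14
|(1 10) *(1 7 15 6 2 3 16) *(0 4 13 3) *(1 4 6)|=|(0 6 2)(1 10 7 15)(3 16 4 13)|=12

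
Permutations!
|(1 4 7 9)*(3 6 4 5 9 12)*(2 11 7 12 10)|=12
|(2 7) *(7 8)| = 3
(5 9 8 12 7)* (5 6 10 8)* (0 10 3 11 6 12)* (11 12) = [10, 1, 2, 12, 4, 9, 3, 11, 0, 5, 8, 6, 7] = (0 10 8)(3 12 7 11 6)(5 9)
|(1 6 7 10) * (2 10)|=|(1 6 7 2 10)|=5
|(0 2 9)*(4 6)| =6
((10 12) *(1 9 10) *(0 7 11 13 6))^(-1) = (0 6 13 11 7)(1 12 10 9)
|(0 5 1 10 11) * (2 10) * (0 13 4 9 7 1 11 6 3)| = 12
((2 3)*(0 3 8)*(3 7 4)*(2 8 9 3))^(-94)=((0 7 4 2 9 3 8))^(-94)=(0 9 7 3 4 8 2)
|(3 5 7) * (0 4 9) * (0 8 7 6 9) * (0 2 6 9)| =|(0 4 2 6)(3 5 9 8 7)| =20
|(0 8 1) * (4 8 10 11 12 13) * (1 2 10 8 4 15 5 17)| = |(0 8 2 10 11 12 13 15 5 17 1)| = 11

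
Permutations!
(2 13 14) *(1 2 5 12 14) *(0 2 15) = (0 2 13 1 15)(5 12 14) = [2, 15, 13, 3, 4, 12, 6, 7, 8, 9, 10, 11, 14, 1, 5, 0]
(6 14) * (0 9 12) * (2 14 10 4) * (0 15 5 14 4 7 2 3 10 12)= (0 9)(2 4 3 10 7)(5 14 6 12 15)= [9, 1, 4, 10, 3, 14, 12, 2, 8, 0, 7, 11, 15, 13, 6, 5]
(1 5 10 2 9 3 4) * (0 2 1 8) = (0 2 9 3 4 8)(1 5 10) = [2, 5, 9, 4, 8, 10, 6, 7, 0, 3, 1]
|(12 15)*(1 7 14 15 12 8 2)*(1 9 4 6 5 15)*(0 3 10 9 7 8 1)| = 13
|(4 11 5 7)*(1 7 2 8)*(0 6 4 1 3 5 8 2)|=|(0 6 4 11 8 3 5)(1 7)|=14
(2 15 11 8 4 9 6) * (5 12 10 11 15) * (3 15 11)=(2 5 12 10 3 15 11 8 4 9 6)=[0, 1, 5, 15, 9, 12, 2, 7, 4, 6, 3, 8, 10, 13, 14, 11]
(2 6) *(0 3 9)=[3, 1, 6, 9, 4, 5, 2, 7, 8, 0]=(0 3 9)(2 6)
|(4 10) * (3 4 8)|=|(3 4 10 8)|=4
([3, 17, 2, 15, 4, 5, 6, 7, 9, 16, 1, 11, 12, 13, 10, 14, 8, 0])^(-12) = [15, 0, 2, 14, 4, 5, 6, 7, 8, 9, 17, 11, 12, 13, 1, 10, 16, 3]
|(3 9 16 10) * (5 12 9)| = 6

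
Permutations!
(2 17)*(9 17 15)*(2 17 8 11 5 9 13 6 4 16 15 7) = (17)(2 7)(4 16 15 13 6)(5 9 8 11) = [0, 1, 7, 3, 16, 9, 4, 2, 11, 8, 10, 5, 12, 6, 14, 13, 15, 17]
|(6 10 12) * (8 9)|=|(6 10 12)(8 9)|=6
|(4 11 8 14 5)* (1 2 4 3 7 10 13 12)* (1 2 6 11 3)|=42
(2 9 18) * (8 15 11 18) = (2 9 8 15 11 18) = [0, 1, 9, 3, 4, 5, 6, 7, 15, 8, 10, 18, 12, 13, 14, 11, 16, 17, 2]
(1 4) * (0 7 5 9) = (0 7 5 9)(1 4) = [7, 4, 2, 3, 1, 9, 6, 5, 8, 0]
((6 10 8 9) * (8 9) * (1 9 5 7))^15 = ((1 9 6 10 5 7))^15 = (1 10)(5 9)(6 7)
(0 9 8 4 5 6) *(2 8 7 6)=(0 9 7 6)(2 8 4 5)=[9, 1, 8, 3, 5, 2, 0, 6, 4, 7]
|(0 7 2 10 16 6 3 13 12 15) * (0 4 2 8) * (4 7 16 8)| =|(0 16 6 3 13 12 15 7 4 2 10 8)| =12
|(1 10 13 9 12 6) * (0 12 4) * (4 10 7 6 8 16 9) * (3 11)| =24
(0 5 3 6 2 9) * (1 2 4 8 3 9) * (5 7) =(0 7 5 9)(1 2)(3 6 4 8) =[7, 2, 1, 6, 8, 9, 4, 5, 3, 0]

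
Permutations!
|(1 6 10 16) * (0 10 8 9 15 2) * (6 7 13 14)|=12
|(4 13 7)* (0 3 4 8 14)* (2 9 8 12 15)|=|(0 3 4 13 7 12 15 2 9 8 14)|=11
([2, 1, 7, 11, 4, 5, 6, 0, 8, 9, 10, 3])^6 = [0, 1, 2, 3, 4, 5, 6, 7, 8, 9, 10, 11]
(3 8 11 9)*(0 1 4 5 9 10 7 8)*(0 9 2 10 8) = [1, 4, 10, 9, 5, 2, 6, 0, 11, 3, 7, 8] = (0 1 4 5 2 10 7)(3 9)(8 11)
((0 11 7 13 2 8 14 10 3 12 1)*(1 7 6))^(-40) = ((0 11 6 1)(2 8 14 10 3 12 7 13))^(-40) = (14)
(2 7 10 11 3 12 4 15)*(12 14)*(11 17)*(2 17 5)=[0, 1, 7, 14, 15, 2, 6, 10, 8, 9, 5, 3, 4, 13, 12, 17, 16, 11]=(2 7 10 5)(3 14 12 4 15 17 11)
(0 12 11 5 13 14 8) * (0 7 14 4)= (0 12 11 5 13 4)(7 14 8)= [12, 1, 2, 3, 0, 13, 6, 14, 7, 9, 10, 5, 11, 4, 8]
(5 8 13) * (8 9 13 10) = (5 9 13)(8 10) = [0, 1, 2, 3, 4, 9, 6, 7, 10, 13, 8, 11, 12, 5]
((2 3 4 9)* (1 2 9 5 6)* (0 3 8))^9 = (9)(0 3 4 5 6 1 2 8)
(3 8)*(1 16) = (1 16)(3 8) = [0, 16, 2, 8, 4, 5, 6, 7, 3, 9, 10, 11, 12, 13, 14, 15, 1]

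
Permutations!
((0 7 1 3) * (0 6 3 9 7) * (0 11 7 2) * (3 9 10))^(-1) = (0 2 9 6 3 10 1 7 11)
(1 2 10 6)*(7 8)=(1 2 10 6)(7 8)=[0, 2, 10, 3, 4, 5, 1, 8, 7, 9, 6]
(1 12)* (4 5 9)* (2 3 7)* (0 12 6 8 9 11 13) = (0 12 1 6 8 9 4 5 11 13)(2 3 7) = [12, 6, 3, 7, 5, 11, 8, 2, 9, 4, 10, 13, 1, 0]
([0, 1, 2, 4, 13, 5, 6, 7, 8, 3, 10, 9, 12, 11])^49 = [0, 1, 2, 9, 3, 5, 6, 7, 8, 11, 10, 13, 12, 4]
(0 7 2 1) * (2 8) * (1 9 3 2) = (0 7 8 1)(2 9 3) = [7, 0, 9, 2, 4, 5, 6, 8, 1, 3]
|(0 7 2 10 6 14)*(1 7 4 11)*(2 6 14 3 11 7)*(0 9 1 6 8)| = |(0 4 7 8)(1 2 10 14 9)(3 11 6)| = 60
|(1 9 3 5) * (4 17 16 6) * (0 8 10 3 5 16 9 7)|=|(0 8 10 3 16 6 4 17 9 5 1 7)|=12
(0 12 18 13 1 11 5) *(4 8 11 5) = [12, 5, 2, 3, 8, 0, 6, 7, 11, 9, 10, 4, 18, 1, 14, 15, 16, 17, 13] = (0 12 18 13 1 5)(4 8 11)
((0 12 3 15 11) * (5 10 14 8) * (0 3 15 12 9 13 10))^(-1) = (0 5 8 14 10 13 9)(3 11 15 12)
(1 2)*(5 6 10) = (1 2)(5 6 10) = [0, 2, 1, 3, 4, 6, 10, 7, 8, 9, 5]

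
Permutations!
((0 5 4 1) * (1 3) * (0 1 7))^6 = ((0 5 4 3 7))^6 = (0 5 4 3 7)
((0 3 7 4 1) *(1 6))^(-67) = ((0 3 7 4 6 1))^(-67) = (0 1 6 4 7 3)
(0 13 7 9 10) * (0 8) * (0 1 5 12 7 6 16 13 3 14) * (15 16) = (0 3 14)(1 5 12 7 9 10 8)(6 15 16 13) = [3, 5, 2, 14, 4, 12, 15, 9, 1, 10, 8, 11, 7, 6, 0, 16, 13]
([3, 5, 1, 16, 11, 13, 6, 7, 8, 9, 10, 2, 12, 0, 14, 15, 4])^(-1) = (0 13 5 1 2 11 4 16 3)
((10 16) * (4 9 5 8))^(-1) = (4 8 5 9)(10 16)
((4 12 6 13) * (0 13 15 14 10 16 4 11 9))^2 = ((0 13 11 9)(4 12 6 15 14 10 16))^2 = (0 11)(4 6 14 16 12 15 10)(9 13)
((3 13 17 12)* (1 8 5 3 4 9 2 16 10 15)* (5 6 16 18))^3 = ((1 8 6 16 10 15)(2 18 5 3 13 17 12 4 9))^3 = (1 16)(2 3 12)(4 18 13)(5 17 9)(6 15)(8 10)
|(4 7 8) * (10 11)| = |(4 7 8)(10 11)| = 6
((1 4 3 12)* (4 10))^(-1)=((1 10 4 3 12))^(-1)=(1 12 3 4 10)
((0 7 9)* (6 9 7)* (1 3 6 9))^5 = (0 9)(1 6 3) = ((0 9)(1 3 6))^5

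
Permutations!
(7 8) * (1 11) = (1 11)(7 8) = [0, 11, 2, 3, 4, 5, 6, 8, 7, 9, 10, 1]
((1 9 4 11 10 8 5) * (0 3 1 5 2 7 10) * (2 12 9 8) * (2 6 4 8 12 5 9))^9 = (0 11 4 6 10 7 2 12 1 3) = ((0 3 1 12 2 7 10 6 4 11)(5 9 8))^9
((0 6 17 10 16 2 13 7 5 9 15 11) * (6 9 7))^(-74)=(0 15)(2 10 6)(9 11)(13 16 17)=((0 9 15 11)(2 13 6 17 10 16)(5 7))^(-74)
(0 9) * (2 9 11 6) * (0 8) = (0 11 6 2 9 8) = [11, 1, 9, 3, 4, 5, 2, 7, 0, 8, 10, 6]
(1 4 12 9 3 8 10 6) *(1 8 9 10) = (1 4 12 10 6 8)(3 9) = [0, 4, 2, 9, 12, 5, 8, 7, 1, 3, 6, 11, 10]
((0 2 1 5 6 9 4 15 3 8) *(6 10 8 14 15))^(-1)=(0 8 10 5 1 2)(3 15 14)(4 9 6)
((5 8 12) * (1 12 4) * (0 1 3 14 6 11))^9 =((0 1 12 5 8 4 3 14 6 11))^9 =(0 11 6 14 3 4 8 5 12 1)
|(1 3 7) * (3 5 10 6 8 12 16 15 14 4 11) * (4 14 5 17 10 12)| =36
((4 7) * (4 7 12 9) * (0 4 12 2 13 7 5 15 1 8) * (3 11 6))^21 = ((0 4 2 13 7 5 15 1 8)(3 11 6)(9 12))^21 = (0 13 15)(1 4 7)(2 5 8)(9 12)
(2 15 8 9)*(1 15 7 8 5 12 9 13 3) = (1 15 5 12 9 2 7 8 13 3) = [0, 15, 7, 1, 4, 12, 6, 8, 13, 2, 10, 11, 9, 3, 14, 5]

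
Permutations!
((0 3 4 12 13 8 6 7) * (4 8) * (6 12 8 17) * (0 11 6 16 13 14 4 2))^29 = (0 2 13 16 17 3)(4 8 12 14)(6 11 7)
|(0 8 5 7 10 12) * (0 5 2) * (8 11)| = 4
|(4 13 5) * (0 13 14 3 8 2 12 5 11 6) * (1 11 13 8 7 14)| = 9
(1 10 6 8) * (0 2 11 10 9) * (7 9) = [2, 7, 11, 3, 4, 5, 8, 9, 1, 0, 6, 10] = (0 2 11 10 6 8 1 7 9)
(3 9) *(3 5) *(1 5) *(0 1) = (0 1 5 3 9) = [1, 5, 2, 9, 4, 3, 6, 7, 8, 0]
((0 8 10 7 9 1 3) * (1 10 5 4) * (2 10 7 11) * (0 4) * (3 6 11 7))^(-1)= (0 5 8)(1 4 3 9 7 10 2 11 6)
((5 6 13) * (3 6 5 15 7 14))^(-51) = ((3 6 13 15 7 14))^(-51) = (3 15)(6 7)(13 14)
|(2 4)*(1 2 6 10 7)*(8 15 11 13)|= 12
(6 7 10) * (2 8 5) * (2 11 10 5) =[0, 1, 8, 3, 4, 11, 7, 5, 2, 9, 6, 10] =(2 8)(5 11 10 6 7)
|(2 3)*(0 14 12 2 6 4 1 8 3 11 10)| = |(0 14 12 2 11 10)(1 8 3 6 4)| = 30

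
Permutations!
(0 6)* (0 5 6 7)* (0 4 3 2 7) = (2 7 4 3)(5 6) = [0, 1, 7, 2, 3, 6, 5, 4]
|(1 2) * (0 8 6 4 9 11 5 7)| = |(0 8 6 4 9 11 5 7)(1 2)| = 8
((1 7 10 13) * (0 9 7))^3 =((0 9 7 10 13 1))^3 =(0 10)(1 7)(9 13)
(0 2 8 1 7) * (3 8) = (0 2 3 8 1 7) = [2, 7, 3, 8, 4, 5, 6, 0, 1]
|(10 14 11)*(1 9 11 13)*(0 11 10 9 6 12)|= 9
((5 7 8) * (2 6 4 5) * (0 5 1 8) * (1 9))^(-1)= ((0 5 7)(1 8 2 6 4 9))^(-1)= (0 7 5)(1 9 4 6 2 8)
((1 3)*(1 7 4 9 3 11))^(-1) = ((1 11)(3 7 4 9))^(-1) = (1 11)(3 9 4 7)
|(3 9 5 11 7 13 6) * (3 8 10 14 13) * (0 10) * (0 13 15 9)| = 9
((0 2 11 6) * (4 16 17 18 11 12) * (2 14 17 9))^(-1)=((0 14 17 18 11 6)(2 12 4 16 9))^(-1)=(0 6 11 18 17 14)(2 9 16 4 12)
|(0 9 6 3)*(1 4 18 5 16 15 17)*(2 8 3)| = 42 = |(0 9 6 2 8 3)(1 4 18 5 16 15 17)|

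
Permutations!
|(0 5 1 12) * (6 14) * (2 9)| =|(0 5 1 12)(2 9)(6 14)| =4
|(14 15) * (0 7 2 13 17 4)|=6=|(0 7 2 13 17 4)(14 15)|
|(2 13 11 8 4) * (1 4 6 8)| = 10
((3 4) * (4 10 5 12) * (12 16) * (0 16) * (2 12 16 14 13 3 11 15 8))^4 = ((16)(0 14 13 3 10 5)(2 12 4 11 15 8))^4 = (16)(0 10 13)(2 15 4)(3 14 5)(8 11 12)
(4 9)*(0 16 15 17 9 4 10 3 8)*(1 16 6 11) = (0 6 11 1 16 15 17 9 10 3 8) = [6, 16, 2, 8, 4, 5, 11, 7, 0, 10, 3, 1, 12, 13, 14, 17, 15, 9]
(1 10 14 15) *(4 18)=(1 10 14 15)(4 18)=[0, 10, 2, 3, 18, 5, 6, 7, 8, 9, 14, 11, 12, 13, 15, 1, 16, 17, 4]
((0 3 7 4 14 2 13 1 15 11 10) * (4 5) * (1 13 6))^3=(0 5 2 15)(1 10 7 14)(3 4 6 11)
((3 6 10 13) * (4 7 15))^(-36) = (15)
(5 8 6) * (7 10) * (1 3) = [0, 3, 2, 1, 4, 8, 5, 10, 6, 9, 7] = (1 3)(5 8 6)(7 10)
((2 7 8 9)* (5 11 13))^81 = ((2 7 8 9)(5 11 13))^81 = (13)(2 7 8 9)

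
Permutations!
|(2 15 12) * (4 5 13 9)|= |(2 15 12)(4 5 13 9)|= 12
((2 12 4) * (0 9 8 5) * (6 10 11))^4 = (2 12 4)(6 10 11)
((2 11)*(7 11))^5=((2 7 11))^5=(2 11 7)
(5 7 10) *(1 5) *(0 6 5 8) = (0 6 5 7 10 1 8) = [6, 8, 2, 3, 4, 7, 5, 10, 0, 9, 1]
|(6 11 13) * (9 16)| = 6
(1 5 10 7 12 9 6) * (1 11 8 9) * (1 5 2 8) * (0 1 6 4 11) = (0 1 2 8 9 4 11 6)(5 10 7 12) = [1, 2, 8, 3, 11, 10, 0, 12, 9, 4, 7, 6, 5]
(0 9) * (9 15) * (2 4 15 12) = (0 12 2 4 15 9) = [12, 1, 4, 3, 15, 5, 6, 7, 8, 0, 10, 11, 2, 13, 14, 9]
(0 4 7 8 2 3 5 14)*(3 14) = (0 4 7 8 2 14)(3 5) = [4, 1, 14, 5, 7, 3, 6, 8, 2, 9, 10, 11, 12, 13, 0]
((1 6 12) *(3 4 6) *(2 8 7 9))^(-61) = (1 12 6 4 3)(2 9 7 8)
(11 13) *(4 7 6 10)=(4 7 6 10)(11 13)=[0, 1, 2, 3, 7, 5, 10, 6, 8, 9, 4, 13, 12, 11]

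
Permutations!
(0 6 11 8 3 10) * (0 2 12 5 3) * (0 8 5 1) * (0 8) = (0 6 11 5 3 10 2 12 1 8) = [6, 8, 12, 10, 4, 3, 11, 7, 0, 9, 2, 5, 1]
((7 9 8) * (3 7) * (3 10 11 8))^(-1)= (3 9 7)(8 11 10)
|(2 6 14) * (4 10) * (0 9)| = |(0 9)(2 6 14)(4 10)| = 6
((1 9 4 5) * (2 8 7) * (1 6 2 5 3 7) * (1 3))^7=((1 9 4)(2 8 3 7 5 6))^7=(1 9 4)(2 8 3 7 5 6)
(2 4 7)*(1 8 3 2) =(1 8 3 2 4 7) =[0, 8, 4, 2, 7, 5, 6, 1, 3]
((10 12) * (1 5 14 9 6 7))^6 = (14)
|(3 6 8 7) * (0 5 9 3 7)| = |(0 5 9 3 6 8)| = 6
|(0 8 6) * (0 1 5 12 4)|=|(0 8 6 1 5 12 4)|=7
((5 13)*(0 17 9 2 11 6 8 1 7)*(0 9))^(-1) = (0 17)(1 8 6 11 2 9 7)(5 13)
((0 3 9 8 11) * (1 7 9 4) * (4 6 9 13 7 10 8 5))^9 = ((0 3 6 9 5 4 1 10 8 11)(7 13))^9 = (0 11 8 10 1 4 5 9 6 3)(7 13)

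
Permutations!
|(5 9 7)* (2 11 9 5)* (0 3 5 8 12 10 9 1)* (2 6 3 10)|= 12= |(0 10 9 7 6 3 5 8 12 2 11 1)|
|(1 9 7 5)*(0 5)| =|(0 5 1 9 7)| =5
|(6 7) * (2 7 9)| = |(2 7 6 9)| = 4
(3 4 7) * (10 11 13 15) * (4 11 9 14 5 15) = (3 11 13 4 7)(5 15 10 9 14) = [0, 1, 2, 11, 7, 15, 6, 3, 8, 14, 9, 13, 12, 4, 5, 10]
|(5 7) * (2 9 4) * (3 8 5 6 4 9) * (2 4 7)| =|(9)(2 3 8 5)(6 7)| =4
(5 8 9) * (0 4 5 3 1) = [4, 0, 2, 1, 5, 8, 6, 7, 9, 3] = (0 4 5 8 9 3 1)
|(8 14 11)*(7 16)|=6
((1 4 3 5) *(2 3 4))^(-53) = (1 5 3 2)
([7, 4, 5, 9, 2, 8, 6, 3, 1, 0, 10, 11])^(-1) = (11)(0 9 3 7)(1 8 5 2 4)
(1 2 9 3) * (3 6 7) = [0, 2, 9, 1, 4, 5, 7, 3, 8, 6] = (1 2 9 6 7 3)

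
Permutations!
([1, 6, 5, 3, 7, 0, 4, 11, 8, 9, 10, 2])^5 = (0 11 6 5 7 1 2 4)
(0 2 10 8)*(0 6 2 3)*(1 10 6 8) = (0 3)(1 10)(2 6) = [3, 10, 6, 0, 4, 5, 2, 7, 8, 9, 1]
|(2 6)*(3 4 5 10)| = |(2 6)(3 4 5 10)| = 4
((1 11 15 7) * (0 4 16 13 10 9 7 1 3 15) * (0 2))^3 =((0 4 16 13 10 9 7 3 15 1 11 2))^3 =(0 13 7 1)(2 16 9 15)(3 11 4 10)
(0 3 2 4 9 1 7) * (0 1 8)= (0 3 2 4 9 8)(1 7)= [3, 7, 4, 2, 9, 5, 6, 1, 0, 8]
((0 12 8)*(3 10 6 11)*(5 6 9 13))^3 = ((0 12 8)(3 10 9 13 5 6 11))^3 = (3 13 11 9 6 10 5)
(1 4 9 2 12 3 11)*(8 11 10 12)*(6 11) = [0, 4, 8, 10, 9, 5, 11, 7, 6, 2, 12, 1, 3] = (1 4 9 2 8 6 11)(3 10 12)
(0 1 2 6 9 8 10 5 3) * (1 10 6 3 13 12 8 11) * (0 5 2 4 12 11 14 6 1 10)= (1 4 12 8)(2 3 5 13 11 10)(6 9 14)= [0, 4, 3, 5, 12, 13, 9, 7, 1, 14, 2, 10, 8, 11, 6]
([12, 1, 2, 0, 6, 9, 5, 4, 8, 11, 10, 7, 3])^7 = (0 12 3)(4 6 5 9 11 7)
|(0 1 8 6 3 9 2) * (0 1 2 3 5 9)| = 8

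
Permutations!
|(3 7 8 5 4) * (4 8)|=6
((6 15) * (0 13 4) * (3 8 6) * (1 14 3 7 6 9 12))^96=((0 13 4)(1 14 3 8 9 12)(6 15 7))^96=(15)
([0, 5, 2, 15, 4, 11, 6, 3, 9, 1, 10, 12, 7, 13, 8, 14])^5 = [0, 3, 2, 1, 4, 15, 6, 9, 12, 7, 10, 14, 8, 13, 11, 5]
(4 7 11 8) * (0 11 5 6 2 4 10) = (0 11 8 10)(2 4 7 5 6) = [11, 1, 4, 3, 7, 6, 2, 5, 10, 9, 0, 8]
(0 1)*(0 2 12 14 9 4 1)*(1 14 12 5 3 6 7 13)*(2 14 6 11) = (1 14 9 4 6 7 13)(2 5 3 11) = [0, 14, 5, 11, 6, 3, 7, 13, 8, 4, 10, 2, 12, 1, 9]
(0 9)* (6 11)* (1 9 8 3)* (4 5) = (0 8 3 1 9)(4 5)(6 11) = [8, 9, 2, 1, 5, 4, 11, 7, 3, 0, 10, 6]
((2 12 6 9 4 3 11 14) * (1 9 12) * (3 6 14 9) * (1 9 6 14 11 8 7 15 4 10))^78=(1 9 14 15 8)(2 4 7 3 10)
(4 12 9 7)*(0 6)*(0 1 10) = [6, 10, 2, 3, 12, 5, 1, 4, 8, 7, 0, 11, 9] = (0 6 1 10)(4 12 9 7)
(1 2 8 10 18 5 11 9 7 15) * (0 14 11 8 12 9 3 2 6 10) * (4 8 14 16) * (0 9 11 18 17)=(0 16 4 8 9 7 15 1 6 10 17)(2 12 11 3)(5 14 18)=[16, 6, 12, 2, 8, 14, 10, 15, 9, 7, 17, 3, 11, 13, 18, 1, 4, 0, 5]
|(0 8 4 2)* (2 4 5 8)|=2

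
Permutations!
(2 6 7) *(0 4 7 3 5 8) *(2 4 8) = (0 8)(2 6 3 5)(4 7) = [8, 1, 6, 5, 7, 2, 3, 4, 0]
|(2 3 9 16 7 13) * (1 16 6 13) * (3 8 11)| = |(1 16 7)(2 8 11 3 9 6 13)| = 21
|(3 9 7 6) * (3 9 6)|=|(3 6 9 7)|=4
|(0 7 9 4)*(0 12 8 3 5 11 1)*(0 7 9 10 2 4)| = |(0 9)(1 7 10 2 4 12 8 3 5 11)| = 10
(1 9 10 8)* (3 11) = [0, 9, 2, 11, 4, 5, 6, 7, 1, 10, 8, 3] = (1 9 10 8)(3 11)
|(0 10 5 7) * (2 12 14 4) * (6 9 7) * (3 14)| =|(0 10 5 6 9 7)(2 12 3 14 4)| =30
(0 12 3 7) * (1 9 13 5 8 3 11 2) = (0 12 11 2 1 9 13 5 8 3 7) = [12, 9, 1, 7, 4, 8, 6, 0, 3, 13, 10, 2, 11, 5]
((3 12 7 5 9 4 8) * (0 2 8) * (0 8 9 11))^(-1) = (0 11 5 7 12 3 8 4 9 2)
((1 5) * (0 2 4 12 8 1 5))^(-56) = ((0 2 4 12 8 1))^(-56) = (0 8 4)(1 12 2)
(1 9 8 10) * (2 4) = (1 9 8 10)(2 4) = [0, 9, 4, 3, 2, 5, 6, 7, 10, 8, 1]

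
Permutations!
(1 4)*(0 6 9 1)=(0 6 9 1 4)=[6, 4, 2, 3, 0, 5, 9, 7, 8, 1]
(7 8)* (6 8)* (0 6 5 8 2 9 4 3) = (0 6 2 9 4 3)(5 8 7) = [6, 1, 9, 0, 3, 8, 2, 5, 7, 4]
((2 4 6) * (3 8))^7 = ((2 4 6)(3 8))^7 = (2 4 6)(3 8)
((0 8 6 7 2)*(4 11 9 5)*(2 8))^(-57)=(0 2)(4 5 9 11)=((0 2)(4 11 9 5)(6 7 8))^(-57)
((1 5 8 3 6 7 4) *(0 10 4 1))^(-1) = (0 4 10)(1 7 6 3 8 5) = ((0 10 4)(1 5 8 3 6 7))^(-1)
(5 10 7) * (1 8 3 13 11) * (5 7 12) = (1 8 3 13 11)(5 10 12) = [0, 8, 2, 13, 4, 10, 6, 7, 3, 9, 12, 1, 5, 11]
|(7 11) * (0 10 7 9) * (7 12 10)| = |(0 7 11 9)(10 12)| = 4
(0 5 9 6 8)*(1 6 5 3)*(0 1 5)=(0 3 5 9)(1 6 8)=[3, 6, 2, 5, 4, 9, 8, 7, 1, 0]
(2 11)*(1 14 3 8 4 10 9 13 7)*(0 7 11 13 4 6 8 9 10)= (0 7 1 14 3 9 4)(2 13 11)(6 8)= [7, 14, 13, 9, 0, 5, 8, 1, 6, 4, 10, 2, 12, 11, 3]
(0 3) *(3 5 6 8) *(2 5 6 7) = [6, 1, 5, 0, 4, 7, 8, 2, 3] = (0 6 8 3)(2 5 7)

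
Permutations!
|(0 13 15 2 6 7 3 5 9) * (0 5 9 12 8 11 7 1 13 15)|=|(0 15 2 6 1 13)(3 9 5 12 8 11 7)|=42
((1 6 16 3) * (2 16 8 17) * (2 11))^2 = (1 8 11 16)(2 3 6 17)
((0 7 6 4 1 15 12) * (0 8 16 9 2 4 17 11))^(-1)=((0 7 6 17 11)(1 15 12 8 16 9 2 4))^(-1)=(0 11 17 6 7)(1 4 2 9 16 8 12 15)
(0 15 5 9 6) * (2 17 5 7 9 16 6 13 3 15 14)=(0 14 2 17 5 16 6)(3 15 7 9 13)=[14, 1, 17, 15, 4, 16, 0, 9, 8, 13, 10, 11, 12, 3, 2, 7, 6, 5]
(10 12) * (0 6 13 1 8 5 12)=(0 6 13 1 8 5 12 10)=[6, 8, 2, 3, 4, 12, 13, 7, 5, 9, 0, 11, 10, 1]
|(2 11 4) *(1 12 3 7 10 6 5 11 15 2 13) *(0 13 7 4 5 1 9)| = 42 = |(0 13 9)(1 12 3 4 7 10 6)(2 15)(5 11)|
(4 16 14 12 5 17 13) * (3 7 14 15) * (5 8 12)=[0, 1, 2, 7, 16, 17, 6, 14, 12, 9, 10, 11, 8, 4, 5, 3, 15, 13]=(3 7 14 5 17 13 4 16 15)(8 12)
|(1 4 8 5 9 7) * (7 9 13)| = 6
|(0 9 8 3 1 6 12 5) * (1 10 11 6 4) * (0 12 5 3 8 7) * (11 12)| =6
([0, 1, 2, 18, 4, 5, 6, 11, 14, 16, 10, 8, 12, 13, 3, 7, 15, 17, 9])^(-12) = (3 11 16)(7 9 14)(8 15 18)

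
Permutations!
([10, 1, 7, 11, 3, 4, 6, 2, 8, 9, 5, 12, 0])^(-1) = [12, 1, 7, 4, 5, 10, 6, 2, 8, 9, 0, 3, 11]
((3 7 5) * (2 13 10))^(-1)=(2 10 13)(3 5 7)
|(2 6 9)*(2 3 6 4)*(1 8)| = |(1 8)(2 4)(3 6 9)| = 6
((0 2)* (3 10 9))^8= (3 9 10)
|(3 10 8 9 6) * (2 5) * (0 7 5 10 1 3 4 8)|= |(0 7 5 2 10)(1 3)(4 8 9 6)|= 20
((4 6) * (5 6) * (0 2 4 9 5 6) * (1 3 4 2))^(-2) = ((0 1 3 4 6 9 5))^(-2) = (0 9 4 1 5 6 3)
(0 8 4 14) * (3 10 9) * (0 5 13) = (0 8 4 14 5 13)(3 10 9) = [8, 1, 2, 10, 14, 13, 6, 7, 4, 3, 9, 11, 12, 0, 5]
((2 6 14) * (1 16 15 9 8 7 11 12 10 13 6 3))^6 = ((1 16 15 9 8 7 11 12 10 13 6 14 2 3))^6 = (1 11 2 8 6 15 10)(3 7 14 9 13 16 12)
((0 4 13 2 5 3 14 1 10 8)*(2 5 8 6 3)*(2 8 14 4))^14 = (0 1 3 5 2 10 4 8 14 6 13)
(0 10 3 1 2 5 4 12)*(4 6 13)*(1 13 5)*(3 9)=[10, 2, 1, 13, 12, 6, 5, 7, 8, 3, 9, 11, 0, 4]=(0 10 9 3 13 4 12)(1 2)(5 6)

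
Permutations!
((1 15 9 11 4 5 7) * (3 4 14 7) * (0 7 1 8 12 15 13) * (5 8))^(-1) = (0 13 1 14 11 9 15 12 8 4 3 5 7)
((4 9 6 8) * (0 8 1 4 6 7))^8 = ((0 8 6 1 4 9 7))^8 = (0 8 6 1 4 9 7)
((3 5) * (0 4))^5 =((0 4)(3 5))^5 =(0 4)(3 5)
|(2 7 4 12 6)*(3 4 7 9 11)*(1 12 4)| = |(1 12 6 2 9 11 3)| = 7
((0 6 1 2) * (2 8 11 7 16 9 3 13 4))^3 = (0 8 16 13)(1 7 3 2)(4 6 11 9)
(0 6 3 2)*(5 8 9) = (0 6 3 2)(5 8 9) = [6, 1, 0, 2, 4, 8, 3, 7, 9, 5]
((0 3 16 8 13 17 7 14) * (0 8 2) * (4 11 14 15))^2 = (0 16)(2 3)(4 14 13 7)(8 17 15 11)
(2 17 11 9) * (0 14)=(0 14)(2 17 11 9)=[14, 1, 17, 3, 4, 5, 6, 7, 8, 2, 10, 9, 12, 13, 0, 15, 16, 11]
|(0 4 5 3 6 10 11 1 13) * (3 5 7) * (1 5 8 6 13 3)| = 30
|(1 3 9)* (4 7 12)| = |(1 3 9)(4 7 12)| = 3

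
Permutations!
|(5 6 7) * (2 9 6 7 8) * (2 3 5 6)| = |(2 9)(3 5 7 6 8)| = 10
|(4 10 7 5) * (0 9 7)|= 6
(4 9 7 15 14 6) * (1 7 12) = (1 7 15 14 6 4 9 12) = [0, 7, 2, 3, 9, 5, 4, 15, 8, 12, 10, 11, 1, 13, 6, 14]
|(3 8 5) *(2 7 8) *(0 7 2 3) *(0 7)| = 3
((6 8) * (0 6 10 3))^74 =((0 6 8 10 3))^74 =(0 3 10 8 6)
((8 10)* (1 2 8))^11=((1 2 8 10))^11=(1 10 8 2)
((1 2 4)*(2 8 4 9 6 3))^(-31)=((1 8 4)(2 9 6 3))^(-31)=(1 4 8)(2 9 6 3)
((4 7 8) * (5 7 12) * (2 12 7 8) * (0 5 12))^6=(12)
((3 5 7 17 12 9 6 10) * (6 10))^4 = (3 12 5 9 7 10 17)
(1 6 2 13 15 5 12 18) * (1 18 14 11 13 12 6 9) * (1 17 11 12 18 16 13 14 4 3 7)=(1 9 17 11 14 12 4 3 7)(2 18 16 13 15 5 6)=[0, 9, 18, 7, 3, 6, 2, 1, 8, 17, 10, 14, 4, 15, 12, 5, 13, 11, 16]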